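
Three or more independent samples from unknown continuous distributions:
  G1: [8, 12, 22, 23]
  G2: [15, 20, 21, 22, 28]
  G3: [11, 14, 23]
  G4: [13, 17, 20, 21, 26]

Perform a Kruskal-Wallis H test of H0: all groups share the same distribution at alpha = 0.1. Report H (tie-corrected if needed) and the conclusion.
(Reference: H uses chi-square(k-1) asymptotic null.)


Step 1: Combine all N = 17 observations and assign midranks.
sorted (value, group, rank): (8,G1,1), (11,G3,2), (12,G1,3), (13,G4,4), (14,G3,5), (15,G2,6), (17,G4,7), (20,G2,8.5), (20,G4,8.5), (21,G2,10.5), (21,G4,10.5), (22,G1,12.5), (22,G2,12.5), (23,G1,14.5), (23,G3,14.5), (26,G4,16), (28,G2,17)
Step 2: Sum ranks within each group.
R_1 = 31 (n_1 = 4)
R_2 = 54.5 (n_2 = 5)
R_3 = 21.5 (n_3 = 3)
R_4 = 46 (n_4 = 5)
Step 3: H = 12/(N(N+1)) * sum(R_i^2/n_i) - 3(N+1)
     = 12/(17*18) * (31^2/4 + 54.5^2/5 + 21.5^2/3 + 46^2/5) - 3*18
     = 0.039216 * 1411.58 - 54
     = 1.356209.
Step 4: Ties present; correction factor C = 1 - 24/(17^3 - 17) = 0.995098. Corrected H = 1.356209 / 0.995098 = 1.362890.
Step 5: Under H0, H ~ chi^2(3); p-value = 0.714256.
Step 6: alpha = 0.1. fail to reject H0.

H = 1.3629, df = 3, p = 0.714256, fail to reject H0.


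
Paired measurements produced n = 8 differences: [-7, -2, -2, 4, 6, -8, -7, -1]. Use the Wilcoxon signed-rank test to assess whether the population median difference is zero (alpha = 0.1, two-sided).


Step 1: Drop any zero differences (none here) and take |d_i|.
|d| = [7, 2, 2, 4, 6, 8, 7, 1]
Step 2: Midrank |d_i| (ties get averaged ranks).
ranks: |7|->6.5, |2|->2.5, |2|->2.5, |4|->4, |6|->5, |8|->8, |7|->6.5, |1|->1
Step 3: Attach original signs; sum ranks with positive sign and with negative sign.
W+ = 4 + 5 = 9
W- = 6.5 + 2.5 + 2.5 + 8 + 6.5 + 1 = 27
(Check: W+ + W- = 36 should equal n(n+1)/2 = 36.)
Step 4: Test statistic W = min(W+, W-) = 9.
Step 5: Ties in |d|, so use the tie-corrected normal approximation.
        E[W] = n(n+1)/4 = 8*9/4 = 18.
        Tie groups: |d|=2 (t=2), |d|=7 (t=2); sum(t^3 - t) = 12.
        Var[W] = n(n+1)(2n+1)/24 - sum(t^3-t)/48 = 1224/24 - 12/48 = 50.75.
        z = (W - E[W]) / sqrt(Var[W]) = (9 - 18) / 7.1239 = -1.2634.
        Two-sided p = 2*Phi(z) = 0.206463.
Step 6: alpha = 0.1. fail to reject H0.

W+ = 9, W- = 27, W = min = 9, p = 0.206463, fail to reject H0.


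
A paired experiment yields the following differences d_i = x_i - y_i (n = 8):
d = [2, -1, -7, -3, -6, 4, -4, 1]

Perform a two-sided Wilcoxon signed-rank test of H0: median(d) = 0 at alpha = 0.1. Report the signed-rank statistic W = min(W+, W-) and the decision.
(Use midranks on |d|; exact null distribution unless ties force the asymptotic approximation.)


Step 1: Drop any zero differences (none here) and take |d_i|.
|d| = [2, 1, 7, 3, 6, 4, 4, 1]
Step 2: Midrank |d_i| (ties get averaged ranks).
ranks: |2|->3, |1|->1.5, |7|->8, |3|->4, |6|->7, |4|->5.5, |4|->5.5, |1|->1.5
Step 3: Attach original signs; sum ranks with positive sign and with negative sign.
W+ = 3 + 5.5 + 1.5 = 10
W- = 1.5 + 8 + 4 + 7 + 5.5 = 26
(Check: W+ + W- = 36 should equal n(n+1)/2 = 36.)
Step 4: Test statistic W = min(W+, W-) = 10.
Step 5: Ties in |d|, so use the tie-corrected normal approximation.
        E[W] = n(n+1)/4 = 8*9/4 = 18.
        Tie groups: |d|=1 (t=2), |d|=4 (t=2); sum(t^3 - t) = 12.
        Var[W] = n(n+1)(2n+1)/24 - sum(t^3-t)/48 = 1224/24 - 12/48 = 50.75.
        z = (W - E[W]) / sqrt(Var[W]) = (10 - 18) / 7.1239 = -1.1230.
        Two-sided p = 2*Phi(z) = 0.261446.
Step 6: alpha = 0.1. fail to reject H0.

W+ = 10, W- = 26, W = min = 10, p = 0.261446, fail to reject H0.


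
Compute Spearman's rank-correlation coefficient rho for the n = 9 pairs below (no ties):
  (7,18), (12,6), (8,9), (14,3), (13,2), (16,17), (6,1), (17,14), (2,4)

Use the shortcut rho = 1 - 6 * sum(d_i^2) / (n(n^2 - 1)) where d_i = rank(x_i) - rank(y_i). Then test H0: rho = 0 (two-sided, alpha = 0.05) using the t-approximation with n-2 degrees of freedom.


Step 1: Rank x and y separately (midranks; no ties here).
rank(x): 7->3, 12->5, 8->4, 14->7, 13->6, 16->8, 6->2, 17->9, 2->1
rank(y): 18->9, 6->5, 9->6, 3->3, 2->2, 17->8, 1->1, 14->7, 4->4
Step 2: d_i = R_x(i) - R_y(i); compute d_i^2.
  (3-9)^2=36, (5-5)^2=0, (4-6)^2=4, (7-3)^2=16, (6-2)^2=16, (8-8)^2=0, (2-1)^2=1, (9-7)^2=4, (1-4)^2=9
sum(d^2) = 86.
Step 3: rho = 1 - 6*86 / (9*(9^2 - 1)) = 1 - 516/720 = 0.283333.
Step 4: Under H0, t = rho * sqrt((n-2)/(1-rho^2)) = 0.7817 ~ t(7).
Step 5: Two-sided p-value from the t-distribution with 7 df = 0.460030.
Step 6: alpha = 0.05. fail to reject H0.

rho = 0.2833, p = 0.460030, fail to reject H0 at alpha = 0.05.


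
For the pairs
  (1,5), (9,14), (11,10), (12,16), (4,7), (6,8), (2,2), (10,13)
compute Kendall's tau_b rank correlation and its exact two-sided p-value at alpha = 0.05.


Step 1: Enumerate the 28 unordered pairs (i,j) with i<j and classify each by sign(x_j-x_i) * sign(y_j-y_i).
  (1,2):dx=+8,dy=+9->C; (1,3):dx=+10,dy=+5->C; (1,4):dx=+11,dy=+11->C; (1,5):dx=+3,dy=+2->C
  (1,6):dx=+5,dy=+3->C; (1,7):dx=+1,dy=-3->D; (1,8):dx=+9,dy=+8->C; (2,3):dx=+2,dy=-4->D
  (2,4):dx=+3,dy=+2->C; (2,5):dx=-5,dy=-7->C; (2,6):dx=-3,dy=-6->C; (2,7):dx=-7,dy=-12->C
  (2,8):dx=+1,dy=-1->D; (3,4):dx=+1,dy=+6->C; (3,5):dx=-7,dy=-3->C; (3,6):dx=-5,dy=-2->C
  (3,7):dx=-9,dy=-8->C; (3,8):dx=-1,dy=+3->D; (4,5):dx=-8,dy=-9->C; (4,6):dx=-6,dy=-8->C
  (4,7):dx=-10,dy=-14->C; (4,8):dx=-2,dy=-3->C; (5,6):dx=+2,dy=+1->C; (5,7):dx=-2,dy=-5->C
  (5,8):dx=+6,dy=+6->C; (6,7):dx=-4,dy=-6->C; (6,8):dx=+4,dy=+5->C; (7,8):dx=+8,dy=+11->C
Step 2: C = 24, D = 4, total pairs = 28.
Step 3: tau = (C - D)/(n(n-1)/2) = (24 - 4)/28 = 0.714286.
Step 4: Exact two-sided p-value (enumerate n! = 40320 permutations of y under H0): p = 0.014137.
Step 5: alpha = 0.05. reject H0.

tau_b = 0.7143 (C=24, D=4), p = 0.014137, reject H0.


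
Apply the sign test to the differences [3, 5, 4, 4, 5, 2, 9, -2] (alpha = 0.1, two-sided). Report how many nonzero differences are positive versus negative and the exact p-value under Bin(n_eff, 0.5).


Step 1: Discard zero differences. Original n = 8; n_eff = number of nonzero differences = 8.
Nonzero differences (with sign): +3, +5, +4, +4, +5, +2, +9, -2
Step 2: Count signs: positive = 7, negative = 1.
Step 3: Under H0: P(positive) = 0.5, so the number of positives S ~ Bin(8, 0.5).
Step 4: Two-sided exact p-value = sum of Bin(8,0.5) probabilities at or below the observed probability = 0.070312.
Step 5: alpha = 0.1. reject H0.

n_eff = 8, pos = 7, neg = 1, p = 0.070312, reject H0.


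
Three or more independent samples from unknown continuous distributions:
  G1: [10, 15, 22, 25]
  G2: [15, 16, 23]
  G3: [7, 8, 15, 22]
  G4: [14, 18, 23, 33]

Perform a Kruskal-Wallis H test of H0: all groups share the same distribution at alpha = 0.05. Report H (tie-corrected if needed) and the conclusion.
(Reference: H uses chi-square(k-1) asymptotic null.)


Step 1: Combine all N = 15 observations and assign midranks.
sorted (value, group, rank): (7,G3,1), (8,G3,2), (10,G1,3), (14,G4,4), (15,G1,6), (15,G2,6), (15,G3,6), (16,G2,8), (18,G4,9), (22,G1,10.5), (22,G3,10.5), (23,G2,12.5), (23,G4,12.5), (25,G1,14), (33,G4,15)
Step 2: Sum ranks within each group.
R_1 = 33.5 (n_1 = 4)
R_2 = 26.5 (n_2 = 3)
R_3 = 19.5 (n_3 = 4)
R_4 = 40.5 (n_4 = 4)
Step 3: H = 12/(N(N+1)) * sum(R_i^2/n_i) - 3(N+1)
     = 12/(15*16) * (33.5^2/4 + 26.5^2/3 + 19.5^2/4 + 40.5^2/4) - 3*16
     = 0.050000 * 1019.77 - 48
     = 2.988542.
Step 4: Ties present; correction factor C = 1 - 36/(15^3 - 15) = 0.989286. Corrected H = 2.988542 / 0.989286 = 3.020909.
Step 5: Under H0, H ~ chi^2(3); p-value = 0.388413.
Step 6: alpha = 0.05. fail to reject H0.

H = 3.0209, df = 3, p = 0.388413, fail to reject H0.


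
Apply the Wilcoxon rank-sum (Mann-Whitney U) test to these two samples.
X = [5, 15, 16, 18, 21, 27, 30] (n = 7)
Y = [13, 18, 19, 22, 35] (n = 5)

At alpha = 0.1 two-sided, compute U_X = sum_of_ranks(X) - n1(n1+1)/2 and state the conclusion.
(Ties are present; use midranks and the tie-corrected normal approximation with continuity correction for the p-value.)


Step 1: Combine and sort all 12 observations; assign midranks.
sorted (value, group): (5,X), (13,Y), (15,X), (16,X), (18,X), (18,Y), (19,Y), (21,X), (22,Y), (27,X), (30,X), (35,Y)
ranks: 5->1, 13->2, 15->3, 16->4, 18->5.5, 18->5.5, 19->7, 21->8, 22->9, 27->10, 30->11, 35->12
Step 2: Rank sum for X: R1 = 1 + 3 + 4 + 5.5 + 8 + 10 + 11 = 42.5.
Step 3: U_X = R1 - n1(n1+1)/2 = 42.5 - 7*8/2 = 42.5 - 28 = 14.5.
       U_Y = n1*n2 - U_X = 35 - 14.5 = 20.5.
Step 4: Ties are present, so use the tie-corrected normal approximation (with continuity correction) for the p-value.
Step 5: p-value = 0.684221; compare to alpha = 0.1. fail to reject H0.

U_X = 14.5, p = 0.684221, fail to reject H0 at alpha = 0.1.


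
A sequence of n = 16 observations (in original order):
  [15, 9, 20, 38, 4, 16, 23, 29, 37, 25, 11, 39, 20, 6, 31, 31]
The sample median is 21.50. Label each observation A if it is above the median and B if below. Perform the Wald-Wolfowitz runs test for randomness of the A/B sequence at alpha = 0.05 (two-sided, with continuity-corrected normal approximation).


Step 1: Compute median = 21.50; label A = above, B = below.
Labels in order: BBBABBAAAABABBAA  (n_A = 8, n_B = 8)
Step 2: Count runs R = 8.
Step 3: Under H0 (random ordering), E[R] = 2*n_A*n_B/(n_A+n_B) + 1 = 2*8*8/16 + 1 = 9.0000.
        Var[R] = 2*n_A*n_B*(2*n_A*n_B - n_A - n_B) / ((n_A+n_B)^2 * (n_A+n_B-1)) = 14336/3840 = 3.7333.
        SD[R] = 1.9322.
Step 4: Continuity-corrected z = (R + 0.5 - E[R]) / SD[R] = (8 + 0.5 - 9.0000) / 1.9322 = -0.2588.
Step 5: Two-sided p-value via normal approximation = 2*(1 - Phi(|z|)) = 0.795809.
Step 6: alpha = 0.05. fail to reject H0.

R = 8, z = -0.2588, p = 0.795809, fail to reject H0.


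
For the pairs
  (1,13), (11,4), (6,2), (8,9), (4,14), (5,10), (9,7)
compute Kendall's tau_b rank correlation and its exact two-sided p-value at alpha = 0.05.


Step 1: Enumerate the 21 unordered pairs (i,j) with i<j and classify each by sign(x_j-x_i) * sign(y_j-y_i).
  (1,2):dx=+10,dy=-9->D; (1,3):dx=+5,dy=-11->D; (1,4):dx=+7,dy=-4->D; (1,5):dx=+3,dy=+1->C
  (1,6):dx=+4,dy=-3->D; (1,7):dx=+8,dy=-6->D; (2,3):dx=-5,dy=-2->C; (2,4):dx=-3,dy=+5->D
  (2,5):dx=-7,dy=+10->D; (2,6):dx=-6,dy=+6->D; (2,7):dx=-2,dy=+3->D; (3,4):dx=+2,dy=+7->C
  (3,5):dx=-2,dy=+12->D; (3,6):dx=-1,dy=+8->D; (3,7):dx=+3,dy=+5->C; (4,5):dx=-4,dy=+5->D
  (4,6):dx=-3,dy=+1->D; (4,7):dx=+1,dy=-2->D; (5,6):dx=+1,dy=-4->D; (5,7):dx=+5,dy=-7->D
  (6,7):dx=+4,dy=-3->D
Step 2: C = 4, D = 17, total pairs = 21.
Step 3: tau = (C - D)/(n(n-1)/2) = (4 - 17)/21 = -0.619048.
Step 4: Exact two-sided p-value (enumerate n! = 5040 permutations of y under H0): p = 0.069048.
Step 5: alpha = 0.05. fail to reject H0.

tau_b = -0.6190 (C=4, D=17), p = 0.069048, fail to reject H0.


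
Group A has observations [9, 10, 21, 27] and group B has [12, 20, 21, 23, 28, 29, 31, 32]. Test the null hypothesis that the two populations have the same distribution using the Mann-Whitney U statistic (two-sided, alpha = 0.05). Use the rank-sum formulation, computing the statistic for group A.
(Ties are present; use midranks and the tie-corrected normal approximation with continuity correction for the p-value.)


Step 1: Combine and sort all 12 observations; assign midranks.
sorted (value, group): (9,X), (10,X), (12,Y), (20,Y), (21,X), (21,Y), (23,Y), (27,X), (28,Y), (29,Y), (31,Y), (32,Y)
ranks: 9->1, 10->2, 12->3, 20->4, 21->5.5, 21->5.5, 23->7, 27->8, 28->9, 29->10, 31->11, 32->12
Step 2: Rank sum for X: R1 = 1 + 2 + 5.5 + 8 = 16.5.
Step 3: U_X = R1 - n1(n1+1)/2 = 16.5 - 4*5/2 = 16.5 - 10 = 6.5.
       U_Y = n1*n2 - U_X = 32 - 6.5 = 25.5.
Step 4: Ties are present, so use the tie-corrected normal approximation (with continuity correction) for the p-value.
Step 5: p-value = 0.125707; compare to alpha = 0.05. fail to reject H0.

U_X = 6.5, p = 0.125707, fail to reject H0 at alpha = 0.05.


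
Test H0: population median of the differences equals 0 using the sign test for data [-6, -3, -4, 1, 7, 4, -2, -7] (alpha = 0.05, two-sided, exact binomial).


Step 1: Discard zero differences. Original n = 8; n_eff = number of nonzero differences = 8.
Nonzero differences (with sign): -6, -3, -4, +1, +7, +4, -2, -7
Step 2: Count signs: positive = 3, negative = 5.
Step 3: Under H0: P(positive) = 0.5, so the number of positives S ~ Bin(8, 0.5).
Step 4: Two-sided exact p-value = sum of Bin(8,0.5) probabilities at or below the observed probability = 0.726562.
Step 5: alpha = 0.05. fail to reject H0.

n_eff = 8, pos = 3, neg = 5, p = 0.726562, fail to reject H0.


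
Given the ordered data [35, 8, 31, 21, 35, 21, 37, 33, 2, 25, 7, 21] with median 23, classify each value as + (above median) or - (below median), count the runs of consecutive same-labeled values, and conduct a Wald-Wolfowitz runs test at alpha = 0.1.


Step 1: Compute median = 23; label A = above, B = below.
Labels in order: ABABABAABABB  (n_A = 6, n_B = 6)
Step 2: Count runs R = 10.
Step 3: Under H0 (random ordering), E[R] = 2*n_A*n_B/(n_A+n_B) + 1 = 2*6*6/12 + 1 = 7.0000.
        Var[R] = 2*n_A*n_B*(2*n_A*n_B - n_A - n_B) / ((n_A+n_B)^2 * (n_A+n_B-1)) = 4320/1584 = 2.7273.
        SD[R] = 1.6514.
Step 4: Continuity-corrected z = (R - 0.5 - E[R]) / SD[R] = (10 - 0.5 - 7.0000) / 1.6514 = 1.5138.
Step 5: Two-sided p-value via normal approximation = 2*(1 - Phi(|z|)) = 0.130070.
Step 6: alpha = 0.1. fail to reject H0.

R = 10, z = 1.5138, p = 0.130070, fail to reject H0.


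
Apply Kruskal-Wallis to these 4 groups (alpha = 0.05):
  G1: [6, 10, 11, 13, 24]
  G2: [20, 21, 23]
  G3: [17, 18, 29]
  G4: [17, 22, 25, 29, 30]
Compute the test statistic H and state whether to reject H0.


Step 1: Combine all N = 16 observations and assign midranks.
sorted (value, group, rank): (6,G1,1), (10,G1,2), (11,G1,3), (13,G1,4), (17,G3,5.5), (17,G4,5.5), (18,G3,7), (20,G2,8), (21,G2,9), (22,G4,10), (23,G2,11), (24,G1,12), (25,G4,13), (29,G3,14.5), (29,G4,14.5), (30,G4,16)
Step 2: Sum ranks within each group.
R_1 = 22 (n_1 = 5)
R_2 = 28 (n_2 = 3)
R_3 = 27 (n_3 = 3)
R_4 = 59 (n_4 = 5)
Step 3: H = 12/(N(N+1)) * sum(R_i^2/n_i) - 3(N+1)
     = 12/(16*17) * (22^2/5 + 28^2/3 + 27^2/3 + 59^2/5) - 3*17
     = 0.044118 * 1297.33 - 51
     = 6.235294.
Step 4: Ties present; correction factor C = 1 - 12/(16^3 - 16) = 0.997059. Corrected H = 6.235294 / 0.997059 = 6.253687.
Step 5: Under H0, H ~ chi^2(3); p-value = 0.099899.
Step 6: alpha = 0.05. fail to reject H0.

H = 6.2537, df = 3, p = 0.099899, fail to reject H0.


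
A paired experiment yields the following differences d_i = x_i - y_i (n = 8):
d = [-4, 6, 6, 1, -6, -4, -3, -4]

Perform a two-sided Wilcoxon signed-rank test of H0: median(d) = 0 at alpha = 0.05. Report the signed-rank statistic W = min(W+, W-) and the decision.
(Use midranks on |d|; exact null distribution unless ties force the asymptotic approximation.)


Step 1: Drop any zero differences (none here) and take |d_i|.
|d| = [4, 6, 6, 1, 6, 4, 3, 4]
Step 2: Midrank |d_i| (ties get averaged ranks).
ranks: |4|->4, |6|->7, |6|->7, |1|->1, |6|->7, |4|->4, |3|->2, |4|->4
Step 3: Attach original signs; sum ranks with positive sign and with negative sign.
W+ = 7 + 7 + 1 = 15
W- = 4 + 7 + 4 + 2 + 4 = 21
(Check: W+ + W- = 36 should equal n(n+1)/2 = 36.)
Step 4: Test statistic W = min(W+, W-) = 15.
Step 5: Ties in |d|, so use the tie-corrected normal approximation.
        E[W] = n(n+1)/4 = 8*9/4 = 18.
        Tie groups: |d|=4 (t=3), |d|=6 (t=3); sum(t^3 - t) = 48.
        Var[W] = n(n+1)(2n+1)/24 - sum(t^3-t)/48 = 1224/24 - 48/48 = 50.
        z = (W - E[W]) / sqrt(Var[W]) = (15 - 18) / 7.0711 = -0.4243.
        Two-sided p = 2*Phi(z) = 0.671373.
Step 6: alpha = 0.05. fail to reject H0.

W+ = 15, W- = 21, W = min = 15, p = 0.671373, fail to reject H0.


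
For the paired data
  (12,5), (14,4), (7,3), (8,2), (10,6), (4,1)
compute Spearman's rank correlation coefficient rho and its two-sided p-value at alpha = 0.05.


Step 1: Rank x and y separately (midranks; no ties here).
rank(x): 12->5, 14->6, 7->2, 8->3, 10->4, 4->1
rank(y): 5->5, 4->4, 3->3, 2->2, 6->6, 1->1
Step 2: d_i = R_x(i) - R_y(i); compute d_i^2.
  (5-5)^2=0, (6-4)^2=4, (2-3)^2=1, (3-2)^2=1, (4-6)^2=4, (1-1)^2=0
sum(d^2) = 10.
Step 3: rho = 1 - 6*10 / (6*(6^2 - 1)) = 1 - 60/210 = 0.714286.
Step 4: Under H0, t = rho * sqrt((n-2)/(1-rho^2)) = 2.0412 ~ t(4).
Step 5: Two-sided p-value from the t-distribution with 4 df = 0.110787.
Step 6: alpha = 0.05. fail to reject H0.

rho = 0.7143, p = 0.110787, fail to reject H0 at alpha = 0.05.


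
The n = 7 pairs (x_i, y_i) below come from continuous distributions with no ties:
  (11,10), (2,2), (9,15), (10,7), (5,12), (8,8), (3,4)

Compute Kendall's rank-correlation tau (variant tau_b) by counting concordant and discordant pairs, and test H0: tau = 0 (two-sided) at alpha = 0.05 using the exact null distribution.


Step 1: Enumerate the 21 unordered pairs (i,j) with i<j and classify each by sign(x_j-x_i) * sign(y_j-y_i).
  (1,2):dx=-9,dy=-8->C; (1,3):dx=-2,dy=+5->D; (1,4):dx=-1,dy=-3->C; (1,5):dx=-6,dy=+2->D
  (1,6):dx=-3,dy=-2->C; (1,7):dx=-8,dy=-6->C; (2,3):dx=+7,dy=+13->C; (2,4):dx=+8,dy=+5->C
  (2,5):dx=+3,dy=+10->C; (2,6):dx=+6,dy=+6->C; (2,7):dx=+1,dy=+2->C; (3,4):dx=+1,dy=-8->D
  (3,5):dx=-4,dy=-3->C; (3,6):dx=-1,dy=-7->C; (3,7):dx=-6,dy=-11->C; (4,5):dx=-5,dy=+5->D
  (4,6):dx=-2,dy=+1->D; (4,7):dx=-7,dy=-3->C; (5,6):dx=+3,dy=-4->D; (5,7):dx=-2,dy=-8->C
  (6,7):dx=-5,dy=-4->C
Step 2: C = 15, D = 6, total pairs = 21.
Step 3: tau = (C - D)/(n(n-1)/2) = (15 - 6)/21 = 0.428571.
Step 4: Exact two-sided p-value (enumerate n! = 5040 permutations of y under H0): p = 0.238889.
Step 5: alpha = 0.05. fail to reject H0.

tau_b = 0.4286 (C=15, D=6), p = 0.238889, fail to reject H0.


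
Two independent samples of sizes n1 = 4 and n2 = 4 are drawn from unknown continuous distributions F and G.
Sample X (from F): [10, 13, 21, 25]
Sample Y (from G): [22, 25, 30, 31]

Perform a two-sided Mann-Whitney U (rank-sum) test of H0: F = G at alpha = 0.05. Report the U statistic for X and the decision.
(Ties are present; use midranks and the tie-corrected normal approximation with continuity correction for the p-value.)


Step 1: Combine and sort all 8 observations; assign midranks.
sorted (value, group): (10,X), (13,X), (21,X), (22,Y), (25,X), (25,Y), (30,Y), (31,Y)
ranks: 10->1, 13->2, 21->3, 22->4, 25->5.5, 25->5.5, 30->7, 31->8
Step 2: Rank sum for X: R1 = 1 + 2 + 3 + 5.5 = 11.5.
Step 3: U_X = R1 - n1(n1+1)/2 = 11.5 - 4*5/2 = 11.5 - 10 = 1.5.
       U_Y = n1*n2 - U_X = 16 - 1.5 = 14.5.
Step 4: Ties are present, so use the tie-corrected normal approximation (with continuity correction) for the p-value.
Step 5: p-value = 0.081429; compare to alpha = 0.05. fail to reject H0.

U_X = 1.5, p = 0.081429, fail to reject H0 at alpha = 0.05.


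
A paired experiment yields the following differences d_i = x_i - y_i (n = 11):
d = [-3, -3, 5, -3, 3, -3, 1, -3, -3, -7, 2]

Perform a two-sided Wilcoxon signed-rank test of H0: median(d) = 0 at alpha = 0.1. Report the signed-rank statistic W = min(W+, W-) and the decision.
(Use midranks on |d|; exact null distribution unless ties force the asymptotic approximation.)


Step 1: Drop any zero differences (none here) and take |d_i|.
|d| = [3, 3, 5, 3, 3, 3, 1, 3, 3, 7, 2]
Step 2: Midrank |d_i| (ties get averaged ranks).
ranks: |3|->6, |3|->6, |5|->10, |3|->6, |3|->6, |3|->6, |1|->1, |3|->6, |3|->6, |7|->11, |2|->2
Step 3: Attach original signs; sum ranks with positive sign and with negative sign.
W+ = 10 + 6 + 1 + 2 = 19
W- = 6 + 6 + 6 + 6 + 6 + 6 + 11 = 47
(Check: W+ + W- = 66 should equal n(n+1)/2 = 66.)
Step 4: Test statistic W = min(W+, W-) = 19.
Step 5: Ties in |d|, so use the tie-corrected normal approximation.
        E[W] = n(n+1)/4 = 11*12/4 = 33.
        Tie groups: |d|=3 (t=7); sum(t^3 - t) = 336.
        Var[W] = n(n+1)(2n+1)/24 - sum(t^3-t)/48 = 3036/24 - 336/48 = 119.5.
        z = (W - E[W]) / sqrt(Var[W]) = (19 - 33) / 10.9316 = -1.2807.
        Two-sided p = 2*Phi(z) = 0.200303.
Step 6: alpha = 0.1. fail to reject H0.

W+ = 19, W- = 47, W = min = 19, p = 0.200303, fail to reject H0.


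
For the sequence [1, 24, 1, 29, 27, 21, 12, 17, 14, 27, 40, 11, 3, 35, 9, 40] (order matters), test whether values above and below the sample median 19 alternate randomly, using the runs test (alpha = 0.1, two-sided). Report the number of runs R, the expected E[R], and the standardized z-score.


Step 1: Compute median = 19; label A = above, B = below.
Labels in order: BABAAABBBAABBABA  (n_A = 8, n_B = 8)
Step 2: Count runs R = 10.
Step 3: Under H0 (random ordering), E[R] = 2*n_A*n_B/(n_A+n_B) + 1 = 2*8*8/16 + 1 = 9.0000.
        Var[R] = 2*n_A*n_B*(2*n_A*n_B - n_A - n_B) / ((n_A+n_B)^2 * (n_A+n_B-1)) = 14336/3840 = 3.7333.
        SD[R] = 1.9322.
Step 4: Continuity-corrected z = (R - 0.5 - E[R]) / SD[R] = (10 - 0.5 - 9.0000) / 1.9322 = 0.2588.
Step 5: Two-sided p-value via normal approximation = 2*(1 - Phi(|z|)) = 0.795809.
Step 6: alpha = 0.1. fail to reject H0.

R = 10, z = 0.2588, p = 0.795809, fail to reject H0.


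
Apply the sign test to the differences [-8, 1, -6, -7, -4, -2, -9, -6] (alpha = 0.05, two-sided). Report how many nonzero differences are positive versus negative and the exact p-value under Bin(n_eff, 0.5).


Step 1: Discard zero differences. Original n = 8; n_eff = number of nonzero differences = 8.
Nonzero differences (with sign): -8, +1, -6, -7, -4, -2, -9, -6
Step 2: Count signs: positive = 1, negative = 7.
Step 3: Under H0: P(positive) = 0.5, so the number of positives S ~ Bin(8, 0.5).
Step 4: Two-sided exact p-value = sum of Bin(8,0.5) probabilities at or below the observed probability = 0.070312.
Step 5: alpha = 0.05. fail to reject H0.

n_eff = 8, pos = 1, neg = 7, p = 0.070312, fail to reject H0.


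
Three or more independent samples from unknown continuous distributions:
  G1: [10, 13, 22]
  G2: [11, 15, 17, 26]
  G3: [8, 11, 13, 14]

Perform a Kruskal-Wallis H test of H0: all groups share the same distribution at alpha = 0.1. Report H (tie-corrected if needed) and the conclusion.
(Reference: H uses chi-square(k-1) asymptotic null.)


Step 1: Combine all N = 11 observations and assign midranks.
sorted (value, group, rank): (8,G3,1), (10,G1,2), (11,G2,3.5), (11,G3,3.5), (13,G1,5.5), (13,G3,5.5), (14,G3,7), (15,G2,8), (17,G2,9), (22,G1,10), (26,G2,11)
Step 2: Sum ranks within each group.
R_1 = 17.5 (n_1 = 3)
R_2 = 31.5 (n_2 = 4)
R_3 = 17 (n_3 = 4)
Step 3: H = 12/(N(N+1)) * sum(R_i^2/n_i) - 3(N+1)
     = 12/(11*12) * (17.5^2/3 + 31.5^2/4 + 17^2/4) - 3*12
     = 0.090909 * 422.396 - 36
     = 2.399621.
Step 4: Ties present; correction factor C = 1 - 12/(11^3 - 11) = 0.990909. Corrected H = 2.399621 / 0.990909 = 2.421636.
Step 5: Under H0, H ~ chi^2(2); p-value = 0.297953.
Step 6: alpha = 0.1. fail to reject H0.

H = 2.4216, df = 2, p = 0.297953, fail to reject H0.


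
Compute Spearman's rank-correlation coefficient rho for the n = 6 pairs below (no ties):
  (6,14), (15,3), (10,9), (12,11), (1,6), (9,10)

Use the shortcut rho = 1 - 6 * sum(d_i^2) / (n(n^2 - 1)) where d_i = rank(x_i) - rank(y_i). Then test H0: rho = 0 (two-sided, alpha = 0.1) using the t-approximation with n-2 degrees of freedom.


Step 1: Rank x and y separately (midranks; no ties here).
rank(x): 6->2, 15->6, 10->4, 12->5, 1->1, 9->3
rank(y): 14->6, 3->1, 9->3, 11->5, 6->2, 10->4
Step 2: d_i = R_x(i) - R_y(i); compute d_i^2.
  (2-6)^2=16, (6-1)^2=25, (4-3)^2=1, (5-5)^2=0, (1-2)^2=1, (3-4)^2=1
sum(d^2) = 44.
Step 3: rho = 1 - 6*44 / (6*(6^2 - 1)) = 1 - 264/210 = -0.257143.
Step 4: Under H0, t = rho * sqrt((n-2)/(1-rho^2)) = -0.5322 ~ t(4).
Step 5: Two-sided p-value from the t-distribution with 4 df = 0.622787.
Step 6: alpha = 0.1. fail to reject H0.

rho = -0.2571, p = 0.622787, fail to reject H0 at alpha = 0.1.


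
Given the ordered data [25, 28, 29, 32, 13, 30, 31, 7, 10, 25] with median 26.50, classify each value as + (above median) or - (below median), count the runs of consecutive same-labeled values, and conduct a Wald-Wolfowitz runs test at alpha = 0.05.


Step 1: Compute median = 26.50; label A = above, B = below.
Labels in order: BAAABAABBB  (n_A = 5, n_B = 5)
Step 2: Count runs R = 5.
Step 3: Under H0 (random ordering), E[R] = 2*n_A*n_B/(n_A+n_B) + 1 = 2*5*5/10 + 1 = 6.0000.
        Var[R] = 2*n_A*n_B*(2*n_A*n_B - n_A - n_B) / ((n_A+n_B)^2 * (n_A+n_B-1)) = 2000/900 = 2.2222.
        SD[R] = 1.4907.
Step 4: Continuity-corrected z = (R + 0.5 - E[R]) / SD[R] = (5 + 0.5 - 6.0000) / 1.4907 = -0.3354.
Step 5: Two-sided p-value via normal approximation = 2*(1 - Phi(|z|)) = 0.737316.
Step 6: alpha = 0.05. fail to reject H0.

R = 5, z = -0.3354, p = 0.737316, fail to reject H0.


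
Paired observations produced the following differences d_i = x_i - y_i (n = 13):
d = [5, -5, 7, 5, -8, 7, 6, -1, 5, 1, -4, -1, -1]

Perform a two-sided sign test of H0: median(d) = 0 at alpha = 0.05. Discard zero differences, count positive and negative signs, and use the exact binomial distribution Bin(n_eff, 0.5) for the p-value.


Step 1: Discard zero differences. Original n = 13; n_eff = number of nonzero differences = 13.
Nonzero differences (with sign): +5, -5, +7, +5, -8, +7, +6, -1, +5, +1, -4, -1, -1
Step 2: Count signs: positive = 7, negative = 6.
Step 3: Under H0: P(positive) = 0.5, so the number of positives S ~ Bin(13, 0.5).
Step 4: Two-sided exact p-value = sum of Bin(13,0.5) probabilities at or below the observed probability = 1.000000.
Step 5: alpha = 0.05. fail to reject H0.

n_eff = 13, pos = 7, neg = 6, p = 1.000000, fail to reject H0.


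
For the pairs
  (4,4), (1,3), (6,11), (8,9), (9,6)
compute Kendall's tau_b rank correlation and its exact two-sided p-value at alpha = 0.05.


Step 1: Enumerate the 10 unordered pairs (i,j) with i<j and classify each by sign(x_j-x_i) * sign(y_j-y_i).
  (1,2):dx=-3,dy=-1->C; (1,3):dx=+2,dy=+7->C; (1,4):dx=+4,dy=+5->C; (1,5):dx=+5,dy=+2->C
  (2,3):dx=+5,dy=+8->C; (2,4):dx=+7,dy=+6->C; (2,5):dx=+8,dy=+3->C; (3,4):dx=+2,dy=-2->D
  (3,5):dx=+3,dy=-5->D; (4,5):dx=+1,dy=-3->D
Step 2: C = 7, D = 3, total pairs = 10.
Step 3: tau = (C - D)/(n(n-1)/2) = (7 - 3)/10 = 0.400000.
Step 4: Exact two-sided p-value (enumerate n! = 120 permutations of y under H0): p = 0.483333.
Step 5: alpha = 0.05. fail to reject H0.

tau_b = 0.4000 (C=7, D=3), p = 0.483333, fail to reject H0.


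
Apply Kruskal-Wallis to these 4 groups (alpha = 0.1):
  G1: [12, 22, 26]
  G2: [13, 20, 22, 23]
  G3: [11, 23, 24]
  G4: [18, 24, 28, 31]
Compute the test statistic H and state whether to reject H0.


Step 1: Combine all N = 14 observations and assign midranks.
sorted (value, group, rank): (11,G3,1), (12,G1,2), (13,G2,3), (18,G4,4), (20,G2,5), (22,G1,6.5), (22,G2,6.5), (23,G2,8.5), (23,G3,8.5), (24,G3,10.5), (24,G4,10.5), (26,G1,12), (28,G4,13), (31,G4,14)
Step 2: Sum ranks within each group.
R_1 = 20.5 (n_1 = 3)
R_2 = 23 (n_2 = 4)
R_3 = 20 (n_3 = 3)
R_4 = 41.5 (n_4 = 4)
Step 3: H = 12/(N(N+1)) * sum(R_i^2/n_i) - 3(N+1)
     = 12/(14*15) * (20.5^2/3 + 23^2/4 + 20^2/3 + 41.5^2/4) - 3*15
     = 0.057143 * 836.229 - 45
     = 2.784524.
Step 4: Ties present; correction factor C = 1 - 18/(14^3 - 14) = 0.993407. Corrected H = 2.784524 / 0.993407 = 2.803005.
Step 5: Under H0, H ~ chi^2(3); p-value = 0.423005.
Step 6: alpha = 0.1. fail to reject H0.

H = 2.8030, df = 3, p = 0.423005, fail to reject H0.


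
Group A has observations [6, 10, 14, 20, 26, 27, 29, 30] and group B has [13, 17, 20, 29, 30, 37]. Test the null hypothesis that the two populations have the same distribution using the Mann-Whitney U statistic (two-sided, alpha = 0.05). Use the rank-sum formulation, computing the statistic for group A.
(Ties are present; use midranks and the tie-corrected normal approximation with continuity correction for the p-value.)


Step 1: Combine and sort all 14 observations; assign midranks.
sorted (value, group): (6,X), (10,X), (13,Y), (14,X), (17,Y), (20,X), (20,Y), (26,X), (27,X), (29,X), (29,Y), (30,X), (30,Y), (37,Y)
ranks: 6->1, 10->2, 13->3, 14->4, 17->5, 20->6.5, 20->6.5, 26->8, 27->9, 29->10.5, 29->10.5, 30->12.5, 30->12.5, 37->14
Step 2: Rank sum for X: R1 = 1 + 2 + 4 + 6.5 + 8 + 9 + 10.5 + 12.5 = 53.5.
Step 3: U_X = R1 - n1(n1+1)/2 = 53.5 - 8*9/2 = 53.5 - 36 = 17.5.
       U_Y = n1*n2 - U_X = 48 - 17.5 = 30.5.
Step 4: Ties are present, so use the tie-corrected normal approximation (with continuity correction) for the p-value.
Step 5: p-value = 0.437063; compare to alpha = 0.05. fail to reject H0.

U_X = 17.5, p = 0.437063, fail to reject H0 at alpha = 0.05.


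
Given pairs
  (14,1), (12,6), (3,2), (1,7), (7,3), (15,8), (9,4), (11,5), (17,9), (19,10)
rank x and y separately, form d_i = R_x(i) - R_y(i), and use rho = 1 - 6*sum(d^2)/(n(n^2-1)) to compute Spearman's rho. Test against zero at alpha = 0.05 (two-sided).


Step 1: Rank x and y separately (midranks; no ties here).
rank(x): 14->7, 12->6, 3->2, 1->1, 7->3, 15->8, 9->4, 11->5, 17->9, 19->10
rank(y): 1->1, 6->6, 2->2, 7->7, 3->3, 8->8, 4->4, 5->5, 9->9, 10->10
Step 2: d_i = R_x(i) - R_y(i); compute d_i^2.
  (7-1)^2=36, (6-6)^2=0, (2-2)^2=0, (1-7)^2=36, (3-3)^2=0, (8-8)^2=0, (4-4)^2=0, (5-5)^2=0, (9-9)^2=0, (10-10)^2=0
sum(d^2) = 72.
Step 3: rho = 1 - 6*72 / (10*(10^2 - 1)) = 1 - 432/990 = 0.563636.
Step 4: Under H0, t = rho * sqrt((n-2)/(1-rho^2)) = 1.9300 ~ t(8).
Step 5: Two-sided p-value from the t-distribution with 8 df = 0.089724.
Step 6: alpha = 0.05. fail to reject H0.

rho = 0.5636, p = 0.089724, fail to reject H0 at alpha = 0.05.


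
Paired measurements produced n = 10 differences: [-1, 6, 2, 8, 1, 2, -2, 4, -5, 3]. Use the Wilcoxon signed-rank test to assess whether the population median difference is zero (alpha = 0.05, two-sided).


Step 1: Drop any zero differences (none here) and take |d_i|.
|d| = [1, 6, 2, 8, 1, 2, 2, 4, 5, 3]
Step 2: Midrank |d_i| (ties get averaged ranks).
ranks: |1|->1.5, |6|->9, |2|->4, |8|->10, |1|->1.5, |2|->4, |2|->4, |4|->7, |5|->8, |3|->6
Step 3: Attach original signs; sum ranks with positive sign and with negative sign.
W+ = 9 + 4 + 10 + 1.5 + 4 + 7 + 6 = 41.5
W- = 1.5 + 4 + 8 = 13.5
(Check: W+ + W- = 55 should equal n(n+1)/2 = 55.)
Step 4: Test statistic W = min(W+, W-) = 13.5.
Step 5: Ties in |d|, so use the tie-corrected normal approximation.
        E[W] = n(n+1)/4 = 10*11/4 = 27.5.
        Tie groups: |d|=1 (t=2), |d|=2 (t=3); sum(t^3 - t) = 30.
        Var[W] = n(n+1)(2n+1)/24 - sum(t^3-t)/48 = 2310/24 - 30/48 = 95.625.
        z = (W - E[W]) / sqrt(Var[W]) = (13.5 - 27.5) / 9.7788 = -1.4317.
        Two-sided p = 2*Phi(z) = 0.152239.
Step 6: alpha = 0.05. fail to reject H0.

W+ = 41.5, W- = 13.5, W = min = 13.5, p = 0.152239, fail to reject H0.


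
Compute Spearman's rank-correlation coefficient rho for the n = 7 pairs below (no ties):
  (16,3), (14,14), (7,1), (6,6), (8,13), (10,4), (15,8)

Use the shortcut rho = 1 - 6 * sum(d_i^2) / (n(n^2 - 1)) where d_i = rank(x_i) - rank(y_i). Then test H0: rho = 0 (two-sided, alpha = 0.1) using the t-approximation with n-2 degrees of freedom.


Step 1: Rank x and y separately (midranks; no ties here).
rank(x): 16->7, 14->5, 7->2, 6->1, 8->3, 10->4, 15->6
rank(y): 3->2, 14->7, 1->1, 6->4, 13->6, 4->3, 8->5
Step 2: d_i = R_x(i) - R_y(i); compute d_i^2.
  (7-2)^2=25, (5-7)^2=4, (2-1)^2=1, (1-4)^2=9, (3-6)^2=9, (4-3)^2=1, (6-5)^2=1
sum(d^2) = 50.
Step 3: rho = 1 - 6*50 / (7*(7^2 - 1)) = 1 - 300/336 = 0.107143.
Step 4: Under H0, t = rho * sqrt((n-2)/(1-rho^2)) = 0.2410 ~ t(5).
Step 5: Two-sided p-value from the t-distribution with 5 df = 0.819151.
Step 6: alpha = 0.1. fail to reject H0.

rho = 0.1071, p = 0.819151, fail to reject H0 at alpha = 0.1.


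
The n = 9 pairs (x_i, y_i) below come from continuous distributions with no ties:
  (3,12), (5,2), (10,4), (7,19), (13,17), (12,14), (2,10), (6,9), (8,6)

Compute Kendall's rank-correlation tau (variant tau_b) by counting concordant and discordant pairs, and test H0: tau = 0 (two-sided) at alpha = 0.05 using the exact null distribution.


Step 1: Enumerate the 36 unordered pairs (i,j) with i<j and classify each by sign(x_j-x_i) * sign(y_j-y_i).
  (1,2):dx=+2,dy=-10->D; (1,3):dx=+7,dy=-8->D; (1,4):dx=+4,dy=+7->C; (1,5):dx=+10,dy=+5->C
  (1,6):dx=+9,dy=+2->C; (1,7):dx=-1,dy=-2->C; (1,8):dx=+3,dy=-3->D; (1,9):dx=+5,dy=-6->D
  (2,3):dx=+5,dy=+2->C; (2,4):dx=+2,dy=+17->C; (2,5):dx=+8,dy=+15->C; (2,6):dx=+7,dy=+12->C
  (2,7):dx=-3,dy=+8->D; (2,8):dx=+1,dy=+7->C; (2,9):dx=+3,dy=+4->C; (3,4):dx=-3,dy=+15->D
  (3,5):dx=+3,dy=+13->C; (3,6):dx=+2,dy=+10->C; (3,7):dx=-8,dy=+6->D; (3,8):dx=-4,dy=+5->D
  (3,9):dx=-2,dy=+2->D; (4,5):dx=+6,dy=-2->D; (4,6):dx=+5,dy=-5->D; (4,7):dx=-5,dy=-9->C
  (4,8):dx=-1,dy=-10->C; (4,9):dx=+1,dy=-13->D; (5,6):dx=-1,dy=-3->C; (5,7):dx=-11,dy=-7->C
  (5,8):dx=-7,dy=-8->C; (5,9):dx=-5,dy=-11->C; (6,7):dx=-10,dy=-4->C; (6,8):dx=-6,dy=-5->C
  (6,9):dx=-4,dy=-8->C; (7,8):dx=+4,dy=-1->D; (7,9):dx=+6,dy=-4->D; (8,9):dx=+2,dy=-3->D
Step 2: C = 21, D = 15, total pairs = 36.
Step 3: tau = (C - D)/(n(n-1)/2) = (21 - 15)/36 = 0.166667.
Step 4: Exact two-sided p-value (enumerate n! = 362880 permutations of y under H0): p = 0.612202.
Step 5: alpha = 0.05. fail to reject H0.

tau_b = 0.1667 (C=21, D=15), p = 0.612202, fail to reject H0.


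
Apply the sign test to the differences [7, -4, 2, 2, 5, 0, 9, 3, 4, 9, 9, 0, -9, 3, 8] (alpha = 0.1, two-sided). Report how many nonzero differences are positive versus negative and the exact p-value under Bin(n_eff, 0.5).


Step 1: Discard zero differences. Original n = 15; n_eff = number of nonzero differences = 13.
Nonzero differences (with sign): +7, -4, +2, +2, +5, +9, +3, +4, +9, +9, -9, +3, +8
Step 2: Count signs: positive = 11, negative = 2.
Step 3: Under H0: P(positive) = 0.5, so the number of positives S ~ Bin(13, 0.5).
Step 4: Two-sided exact p-value = sum of Bin(13,0.5) probabilities at or below the observed probability = 0.022461.
Step 5: alpha = 0.1. reject H0.

n_eff = 13, pos = 11, neg = 2, p = 0.022461, reject H0.


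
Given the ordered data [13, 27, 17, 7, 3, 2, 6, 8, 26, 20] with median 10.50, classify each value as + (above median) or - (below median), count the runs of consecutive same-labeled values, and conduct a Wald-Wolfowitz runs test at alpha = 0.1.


Step 1: Compute median = 10.50; label A = above, B = below.
Labels in order: AAABBBBBAA  (n_A = 5, n_B = 5)
Step 2: Count runs R = 3.
Step 3: Under H0 (random ordering), E[R] = 2*n_A*n_B/(n_A+n_B) + 1 = 2*5*5/10 + 1 = 6.0000.
        Var[R] = 2*n_A*n_B*(2*n_A*n_B - n_A - n_B) / ((n_A+n_B)^2 * (n_A+n_B-1)) = 2000/900 = 2.2222.
        SD[R] = 1.4907.
Step 4: Continuity-corrected z = (R + 0.5 - E[R]) / SD[R] = (3 + 0.5 - 6.0000) / 1.4907 = -1.6771.
Step 5: Two-sided p-value via normal approximation = 2*(1 - Phi(|z|)) = 0.093533.
Step 6: alpha = 0.1. reject H0.

R = 3, z = -1.6771, p = 0.093533, reject H0.


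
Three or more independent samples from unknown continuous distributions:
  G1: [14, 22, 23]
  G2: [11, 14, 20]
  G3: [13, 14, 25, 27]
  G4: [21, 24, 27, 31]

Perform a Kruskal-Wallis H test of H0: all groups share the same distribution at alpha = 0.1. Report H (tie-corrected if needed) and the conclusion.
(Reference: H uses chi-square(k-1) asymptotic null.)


Step 1: Combine all N = 14 observations and assign midranks.
sorted (value, group, rank): (11,G2,1), (13,G3,2), (14,G1,4), (14,G2,4), (14,G3,4), (20,G2,6), (21,G4,7), (22,G1,8), (23,G1,9), (24,G4,10), (25,G3,11), (27,G3,12.5), (27,G4,12.5), (31,G4,14)
Step 2: Sum ranks within each group.
R_1 = 21 (n_1 = 3)
R_2 = 11 (n_2 = 3)
R_3 = 29.5 (n_3 = 4)
R_4 = 43.5 (n_4 = 4)
Step 3: H = 12/(N(N+1)) * sum(R_i^2/n_i) - 3(N+1)
     = 12/(14*15) * (21^2/3 + 11^2/3 + 29.5^2/4 + 43.5^2/4) - 3*15
     = 0.057143 * 877.958 - 45
     = 5.169048.
Step 4: Ties present; correction factor C = 1 - 30/(14^3 - 14) = 0.989011. Corrected H = 5.169048 / 0.989011 = 5.226481.
Step 5: Under H0, H ~ chi^2(3); p-value = 0.155945.
Step 6: alpha = 0.1. fail to reject H0.

H = 5.2265, df = 3, p = 0.155945, fail to reject H0.


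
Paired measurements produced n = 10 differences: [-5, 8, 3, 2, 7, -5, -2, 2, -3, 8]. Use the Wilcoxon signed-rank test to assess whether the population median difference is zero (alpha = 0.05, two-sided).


Step 1: Drop any zero differences (none here) and take |d_i|.
|d| = [5, 8, 3, 2, 7, 5, 2, 2, 3, 8]
Step 2: Midrank |d_i| (ties get averaged ranks).
ranks: |5|->6.5, |8|->9.5, |3|->4.5, |2|->2, |7|->8, |5|->6.5, |2|->2, |2|->2, |3|->4.5, |8|->9.5
Step 3: Attach original signs; sum ranks with positive sign and with negative sign.
W+ = 9.5 + 4.5 + 2 + 8 + 2 + 9.5 = 35.5
W- = 6.5 + 6.5 + 2 + 4.5 = 19.5
(Check: W+ + W- = 55 should equal n(n+1)/2 = 55.)
Step 4: Test statistic W = min(W+, W-) = 19.5.
Step 5: Ties in |d|, so use the tie-corrected normal approximation.
        E[W] = n(n+1)/4 = 10*11/4 = 27.5.
        Tie groups: |d|=2 (t=3), |d|=3 (t=2), |d|=5 (t=2), |d|=8 (t=2); sum(t^3 - t) = 42.
        Var[W] = n(n+1)(2n+1)/24 - sum(t^3-t)/48 = 2310/24 - 42/48 = 95.375.
        z = (W - E[W]) / sqrt(Var[W]) = (19.5 - 27.5) / 9.7660 = -0.8192.
        Two-sided p = 2*Phi(z) = 0.412691.
Step 6: alpha = 0.05. fail to reject H0.

W+ = 35.5, W- = 19.5, W = min = 19.5, p = 0.412691, fail to reject H0.


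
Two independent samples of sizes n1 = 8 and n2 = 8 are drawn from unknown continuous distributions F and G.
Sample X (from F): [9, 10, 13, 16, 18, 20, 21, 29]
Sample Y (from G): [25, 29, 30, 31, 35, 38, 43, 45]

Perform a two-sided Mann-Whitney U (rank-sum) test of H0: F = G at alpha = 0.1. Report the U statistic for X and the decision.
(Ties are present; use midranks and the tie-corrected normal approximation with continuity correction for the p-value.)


Step 1: Combine and sort all 16 observations; assign midranks.
sorted (value, group): (9,X), (10,X), (13,X), (16,X), (18,X), (20,X), (21,X), (25,Y), (29,X), (29,Y), (30,Y), (31,Y), (35,Y), (38,Y), (43,Y), (45,Y)
ranks: 9->1, 10->2, 13->3, 16->4, 18->5, 20->6, 21->7, 25->8, 29->9.5, 29->9.5, 30->11, 31->12, 35->13, 38->14, 43->15, 45->16
Step 2: Rank sum for X: R1 = 1 + 2 + 3 + 4 + 5 + 6 + 7 + 9.5 = 37.5.
Step 3: U_X = R1 - n1(n1+1)/2 = 37.5 - 8*9/2 = 37.5 - 36 = 1.5.
       U_Y = n1*n2 - U_X = 64 - 1.5 = 62.5.
Step 4: Ties are present, so use the tie-corrected normal approximation (with continuity correction) for the p-value.
Step 5: p-value = 0.001616; compare to alpha = 0.1. reject H0.

U_X = 1.5, p = 0.001616, reject H0 at alpha = 0.1.


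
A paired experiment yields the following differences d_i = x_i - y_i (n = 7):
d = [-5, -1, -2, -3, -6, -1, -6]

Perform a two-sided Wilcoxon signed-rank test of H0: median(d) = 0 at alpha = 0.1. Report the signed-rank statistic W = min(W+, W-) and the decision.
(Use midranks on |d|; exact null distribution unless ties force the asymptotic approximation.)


Step 1: Drop any zero differences (none here) and take |d_i|.
|d| = [5, 1, 2, 3, 6, 1, 6]
Step 2: Midrank |d_i| (ties get averaged ranks).
ranks: |5|->5, |1|->1.5, |2|->3, |3|->4, |6|->6.5, |1|->1.5, |6|->6.5
Step 3: Attach original signs; sum ranks with positive sign and with negative sign.
W+ = 0 = 0
W- = 5 + 1.5 + 3 + 4 + 6.5 + 1.5 + 6.5 = 28
(Check: W+ + W- = 28 should equal n(n+1)/2 = 28.)
Step 4: Test statistic W = min(W+, W-) = 0.
Step 5: Ties in |d|, so use the tie-corrected normal approximation.
        E[W] = n(n+1)/4 = 7*8/4 = 14.
        Tie groups: |d|=1 (t=2), |d|=6 (t=2); sum(t^3 - t) = 12.
        Var[W] = n(n+1)(2n+1)/24 - sum(t^3-t)/48 = 840/24 - 12/48 = 34.75.
        z = (W - E[W]) / sqrt(Var[W]) = (0 - 14) / 5.8949 = -2.3749.
        Two-sided p = 2*Phi(z) = 0.017552.
Step 6: alpha = 0.1. reject H0.

W+ = 0, W- = 28, W = min = 0, p = 0.017552, reject H0.


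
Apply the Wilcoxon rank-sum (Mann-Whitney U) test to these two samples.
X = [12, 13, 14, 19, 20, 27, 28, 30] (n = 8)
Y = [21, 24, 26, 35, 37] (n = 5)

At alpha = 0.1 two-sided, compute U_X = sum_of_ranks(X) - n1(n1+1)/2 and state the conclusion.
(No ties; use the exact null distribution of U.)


Step 1: Combine and sort all 13 observations; assign midranks.
sorted (value, group): (12,X), (13,X), (14,X), (19,X), (20,X), (21,Y), (24,Y), (26,Y), (27,X), (28,X), (30,X), (35,Y), (37,Y)
ranks: 12->1, 13->2, 14->3, 19->4, 20->5, 21->6, 24->7, 26->8, 27->9, 28->10, 30->11, 35->12, 37->13
Step 2: Rank sum for X: R1 = 1 + 2 + 3 + 4 + 5 + 9 + 10 + 11 = 45.
Step 3: U_X = R1 - n1(n1+1)/2 = 45 - 8*9/2 = 45 - 36 = 9.
       U_Y = n1*n2 - U_X = 40 - 9 = 31.
Step 4: No ties, so the exact null distribution of U (based on enumerating the C(13,8) = 1287 equally likely rank assignments) gives the two-sided p-value.
Step 5: p-value = 0.127428; compare to alpha = 0.1. fail to reject H0.

U_X = 9, p = 0.127428, fail to reject H0 at alpha = 0.1.
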